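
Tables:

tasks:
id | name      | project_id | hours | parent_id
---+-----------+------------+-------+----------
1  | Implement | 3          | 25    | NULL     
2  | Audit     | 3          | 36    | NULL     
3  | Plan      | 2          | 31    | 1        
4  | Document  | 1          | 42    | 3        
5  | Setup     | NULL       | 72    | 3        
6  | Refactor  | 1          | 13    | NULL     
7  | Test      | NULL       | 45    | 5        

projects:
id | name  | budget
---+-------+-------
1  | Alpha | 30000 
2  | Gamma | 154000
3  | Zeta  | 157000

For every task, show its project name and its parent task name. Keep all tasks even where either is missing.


Two LEFT JOINs from the same base table tasks: one to projects via project_id, one to tasks itself via parent_id. Both are LEFT so every task is preserved.
Match against projects:
  - task 1 (Implement): project_id=3 -> matches Zeta
  - task 2 (Audit): project_id=3 -> matches Zeta
  - task 3 (Plan): project_id=2 -> matches Gamma
  - task 4 (Document): project_id=1 -> matches Alpha
  - task 5 (Setup): project_id=NULL, no match -> kept with NULL
  - task 6 (Refactor): project_id=1 -> matches Alpha
  - task 7 (Test): project_id=NULL, no match -> kept with NULL
Match against tasks (self):
  - task 1 (Implement): parent_id=NULL -> NULL
  - task 2 (Audit): parent_id=NULL -> NULL
  - task 3 (Plan): parent_id=1 -> Implement
  - task 4 (Document): parent_id=3 -> Plan
  - task 5 (Setup): parent_id=3 -> Plan
  - task 6 (Refactor): parent_id=NULL -> NULL
  - task 7 (Test): parent_id=5 -> Setup

SQL:
SELECT a.name, b.name AS project, c.name AS parent
FROM tasks a
LEFT JOIN projects b ON a.project_id = b.id
LEFT JOIN tasks c ON a.parent_id = c.id

Result:
name      | project | parent   
----------+---------+----------
Implement | Zeta    | NULL     
Audit     | Zeta    | NULL     
Plan      | Gamma   | Implement
Document  | Alpha   | Plan     
Setup     | NULL    | Plan     
Refactor  | Alpha   | NULL     
Test      | NULL    | Setup    


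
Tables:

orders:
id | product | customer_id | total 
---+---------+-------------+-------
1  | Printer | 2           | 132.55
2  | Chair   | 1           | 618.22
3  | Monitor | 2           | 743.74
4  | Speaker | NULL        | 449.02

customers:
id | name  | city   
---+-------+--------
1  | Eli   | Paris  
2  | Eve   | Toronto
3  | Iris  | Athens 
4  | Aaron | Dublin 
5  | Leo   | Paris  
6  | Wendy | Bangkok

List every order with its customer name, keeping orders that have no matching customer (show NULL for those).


LEFT JOIN keeps every row from orders (the left table); where customer_id has no match in customers, the customer columns become NULL. Walk through each order:
  - order 1 (Printer): customer_id=2 -> matches Eve
  - order 2 (Chair): customer_id=1 -> matches Eli
  - order 3 (Monitor): customer_id=2 -> matches Eve
  - order 4 (Speaker): customer_id=NULL, no match -> kept with NULL
All 4 rows appear; 1 has NULL customer.

SQL:
SELECT a.product, b.name AS customer
FROM orders a
LEFT JOIN customers b ON a.customer_id = b.id

Result:
product | customer
--------+---------
Printer | Eve     
Chair   | Eli     
Monitor | Eve     
Speaker | NULL    


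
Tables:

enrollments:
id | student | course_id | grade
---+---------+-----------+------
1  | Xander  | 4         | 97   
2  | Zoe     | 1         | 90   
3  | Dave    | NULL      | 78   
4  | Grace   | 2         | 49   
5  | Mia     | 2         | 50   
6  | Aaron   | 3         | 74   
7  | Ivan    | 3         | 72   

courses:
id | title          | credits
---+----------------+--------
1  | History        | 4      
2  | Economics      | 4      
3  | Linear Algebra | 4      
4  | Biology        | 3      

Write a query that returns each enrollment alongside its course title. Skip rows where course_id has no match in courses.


INNER JOIN keeps only enrollments rows whose course_id matches an id in courses. Walk through each enrollment:
  - enrollment 1 (Xander): course_id=4 -> matches Biology
  - enrollment 2 (Zoe): course_id=1 -> matches History
  - enrollment 3 (Dave): course_id=NULL, no match -> dropped
  - enrollment 4 (Grace): course_id=2 -> matches Economics
  - enrollment 5 (Mia): course_id=2 -> matches Economics
  - enrollment 6 (Aaron): course_id=3 -> matches Linear Algebra
  - enrollment 7 (Ivan): course_id=3 -> matches Linear Algebra
So 1 of 7 rows is dropped.

SQL:
SELECT a.student, b.title AS course
FROM enrollments a
INNER JOIN courses b ON a.course_id = b.id

Result:
student | course        
--------+---------------
Xander  | Biology       
Zoe     | History       
Grace   | Economics     
Mia     | Economics     
Aaron   | Linear Algebra
Ivan    | Linear Algebra


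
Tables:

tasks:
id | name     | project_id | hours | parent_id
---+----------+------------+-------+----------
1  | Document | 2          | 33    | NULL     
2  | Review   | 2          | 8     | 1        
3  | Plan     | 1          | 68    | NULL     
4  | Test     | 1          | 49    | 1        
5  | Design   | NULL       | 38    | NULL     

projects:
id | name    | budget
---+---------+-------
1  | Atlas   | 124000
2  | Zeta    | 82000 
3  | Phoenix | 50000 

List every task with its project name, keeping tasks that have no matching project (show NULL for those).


LEFT JOIN keeps every row from tasks (the left table); where project_id has no match in projects, the project columns become NULL. Walk through each task:
  - task 1 (Document): project_id=2 -> matches Zeta
  - task 2 (Review): project_id=2 -> matches Zeta
  - task 3 (Plan): project_id=1 -> matches Atlas
  - task 4 (Test): project_id=1 -> matches Atlas
  - task 5 (Design): project_id=NULL, no match -> kept with NULL
All 5 rows appear; 1 has NULL project.

SQL:
SELECT a.name, b.name AS project
FROM tasks a
LEFT JOIN projects b ON a.project_id = b.id

Result:
name     | project
---------+--------
Document | Zeta   
Review   | Zeta   
Plan     | Atlas  
Test     | Atlas  
Design   | NULL   


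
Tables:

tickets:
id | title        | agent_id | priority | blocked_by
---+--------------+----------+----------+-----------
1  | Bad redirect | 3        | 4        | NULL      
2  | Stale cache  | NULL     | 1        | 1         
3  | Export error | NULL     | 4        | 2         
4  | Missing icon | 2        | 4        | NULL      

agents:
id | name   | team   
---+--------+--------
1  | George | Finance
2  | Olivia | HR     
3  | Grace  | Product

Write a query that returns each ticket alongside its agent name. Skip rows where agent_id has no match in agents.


INNER JOIN keeps only tickets rows whose agent_id matches an id in agents. Walk through each ticket:
  - ticket 1 (Bad redirect): agent_id=3 -> matches Grace
  - ticket 2 (Stale cache): agent_id=NULL, no match -> dropped
  - ticket 3 (Export error): agent_id=NULL, no match -> dropped
  - ticket 4 (Missing icon): agent_id=2 -> matches Olivia
So 2 of 4 rows are dropped.

SQL:
SELECT a.title, b.name AS agent
FROM tickets a
INNER JOIN agents b ON a.agent_id = b.id

Result:
title        | agent 
-------------+-------
Bad redirect | Grace 
Missing icon | Olivia


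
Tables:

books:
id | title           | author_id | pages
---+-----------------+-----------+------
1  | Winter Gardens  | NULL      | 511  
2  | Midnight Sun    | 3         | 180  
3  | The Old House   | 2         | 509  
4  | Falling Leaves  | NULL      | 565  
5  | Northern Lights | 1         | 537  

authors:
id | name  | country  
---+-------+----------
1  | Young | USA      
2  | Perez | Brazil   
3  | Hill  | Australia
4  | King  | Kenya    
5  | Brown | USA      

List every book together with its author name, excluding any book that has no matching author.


INNER JOIN keeps only books rows whose author_id matches an id in authors. Walk through each book:
  - book 1 (Winter Gardens): author_id=NULL, no match -> dropped
  - book 2 (Midnight Sun): author_id=3 -> matches Hill
  - book 3 (The Old House): author_id=2 -> matches Perez
  - book 4 (Falling Leaves): author_id=NULL, no match -> dropped
  - book 5 (Northern Lights): author_id=1 -> matches Young
So 2 of 5 rows are dropped.

SQL:
SELECT a.title, b.name AS author
FROM books a
INNER JOIN authors b ON a.author_id = b.id

Result:
title           | author
----------------+-------
Midnight Sun    | Hill  
The Old House   | Perez 
Northern Lights | Young 


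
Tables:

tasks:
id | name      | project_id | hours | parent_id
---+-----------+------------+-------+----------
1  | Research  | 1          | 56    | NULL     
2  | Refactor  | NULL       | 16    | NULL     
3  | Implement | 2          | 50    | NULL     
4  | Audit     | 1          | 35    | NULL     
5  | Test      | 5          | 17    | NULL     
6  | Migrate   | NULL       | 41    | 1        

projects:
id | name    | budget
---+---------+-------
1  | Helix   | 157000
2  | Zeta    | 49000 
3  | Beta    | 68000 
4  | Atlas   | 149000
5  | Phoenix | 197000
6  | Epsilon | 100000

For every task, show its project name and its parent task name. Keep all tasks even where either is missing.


Two LEFT JOINs from the same base table tasks: one to projects via project_id, one to tasks itself via parent_id. Both are LEFT so every task is preserved.
Match against projects:
  - task 1 (Research): project_id=1 -> matches Helix
  - task 2 (Refactor): project_id=NULL, no match -> kept with NULL
  - task 3 (Implement): project_id=2 -> matches Zeta
  - task 4 (Audit): project_id=1 -> matches Helix
  - task 5 (Test): project_id=5 -> matches Phoenix
  - task 6 (Migrate): project_id=NULL, no match -> kept with NULL
Match against tasks (self):
  - task 1 (Research): parent_id=NULL -> NULL
  - task 2 (Refactor): parent_id=NULL -> NULL
  - task 3 (Implement): parent_id=NULL -> NULL
  - task 4 (Audit): parent_id=NULL -> NULL
  - task 5 (Test): parent_id=NULL -> NULL
  - task 6 (Migrate): parent_id=1 -> Research

SQL:
SELECT a.name, b.name AS project, c.name AS parent
FROM tasks a
LEFT JOIN projects b ON a.project_id = b.id
LEFT JOIN tasks c ON a.parent_id = c.id

Result:
name      | project | parent  
----------+---------+---------
Research  | Helix   | NULL    
Refactor  | NULL    | NULL    
Implement | Zeta    | NULL    
Audit     | Helix   | NULL    
Test      | Phoenix | NULL    
Migrate   | NULL    | Research


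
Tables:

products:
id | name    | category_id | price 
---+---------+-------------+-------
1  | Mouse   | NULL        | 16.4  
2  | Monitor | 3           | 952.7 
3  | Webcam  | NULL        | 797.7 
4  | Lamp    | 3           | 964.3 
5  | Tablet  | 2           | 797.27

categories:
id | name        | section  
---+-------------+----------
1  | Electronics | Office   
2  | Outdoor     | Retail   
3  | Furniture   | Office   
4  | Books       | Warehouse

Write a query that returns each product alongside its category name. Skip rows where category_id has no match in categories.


INNER JOIN keeps only products rows whose category_id matches an id in categories. Walk through each product:
  - product 1 (Mouse): category_id=NULL, no match -> dropped
  - product 2 (Monitor): category_id=3 -> matches Furniture
  - product 3 (Webcam): category_id=NULL, no match -> dropped
  - product 4 (Lamp): category_id=3 -> matches Furniture
  - product 5 (Tablet): category_id=2 -> matches Outdoor
So 2 of 5 rows are dropped.

SQL:
SELECT a.name, b.name AS category
FROM products a
INNER JOIN categories b ON a.category_id = b.id

Result:
name    | category 
--------+----------
Monitor | Furniture
Lamp    | Furniture
Tablet  | Outdoor  


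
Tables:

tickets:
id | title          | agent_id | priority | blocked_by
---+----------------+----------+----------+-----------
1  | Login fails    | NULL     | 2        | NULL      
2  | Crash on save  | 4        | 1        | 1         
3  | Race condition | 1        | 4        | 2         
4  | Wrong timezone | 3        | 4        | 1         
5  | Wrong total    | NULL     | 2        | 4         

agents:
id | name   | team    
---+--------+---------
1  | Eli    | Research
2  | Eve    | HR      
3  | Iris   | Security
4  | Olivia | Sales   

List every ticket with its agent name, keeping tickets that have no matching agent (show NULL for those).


LEFT JOIN keeps every row from tickets (the left table); where agent_id has no match in agents, the agent columns become NULL. Walk through each ticket:
  - ticket 1 (Login fails): agent_id=NULL, no match -> kept with NULL
  - ticket 2 (Crash on save): agent_id=4 -> matches Olivia
  - ticket 3 (Race condition): agent_id=1 -> matches Eli
  - ticket 4 (Wrong timezone): agent_id=3 -> matches Iris
  - ticket 5 (Wrong total): agent_id=NULL, no match -> kept with NULL
All 5 rows appear; 2 have NULL agent.

SQL:
SELECT a.title, b.name AS agent
FROM tickets a
LEFT JOIN agents b ON a.agent_id = b.id

Result:
title          | agent 
---------------+-------
Login fails    | NULL  
Crash on save  | Olivia
Race condition | Eli   
Wrong timezone | Iris  
Wrong total    | NULL  


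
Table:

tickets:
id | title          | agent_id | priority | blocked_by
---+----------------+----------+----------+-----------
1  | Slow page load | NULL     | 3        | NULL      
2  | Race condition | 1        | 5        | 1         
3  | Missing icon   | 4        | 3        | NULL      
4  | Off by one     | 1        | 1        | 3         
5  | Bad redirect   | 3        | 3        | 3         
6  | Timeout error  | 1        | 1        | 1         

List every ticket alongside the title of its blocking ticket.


This is a self-join: tickets is joined to a second copy of itself, matching each row's blocked_by to another row's id. Use LEFT JOIN so rows with blocked_by=NULL are kept.
  - ticket 1 (Slow page load): blocked_by=NULL -> NULL
  - ticket 2 (Race condition): blocked_by=1 -> Slow page load
  - ticket 3 (Missing icon): blocked_by=NULL -> NULL
  - ticket 4 (Off by one): blocked_by=3 -> Missing icon
  - ticket 5 (Bad redirect): blocked_by=3 -> Missing icon
  - ticket 6 (Timeout error): blocked_by=1 -> Slow page load

SQL:
SELECT a.title AS item, b.title AS blocked_by
FROM tickets a
LEFT JOIN tickets b ON a.blocked_by = b.id

Result:
item           | blocked_by    
---------------+---------------
Slow page load | NULL          
Race condition | Slow page load
Missing icon   | NULL          
Off by one     | Missing icon  
Bad redirect   | Missing icon  
Timeout error  | Slow page load


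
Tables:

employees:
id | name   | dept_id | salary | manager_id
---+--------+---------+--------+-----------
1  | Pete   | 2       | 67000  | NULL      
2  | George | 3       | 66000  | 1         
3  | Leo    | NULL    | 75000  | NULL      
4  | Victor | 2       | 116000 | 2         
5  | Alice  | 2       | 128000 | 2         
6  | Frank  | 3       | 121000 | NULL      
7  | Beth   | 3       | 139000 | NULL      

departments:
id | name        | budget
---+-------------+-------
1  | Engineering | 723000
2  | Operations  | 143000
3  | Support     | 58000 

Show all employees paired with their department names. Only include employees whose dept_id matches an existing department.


INNER JOIN keeps only employees rows whose dept_id matches an id in departments. Walk through each employee:
  - employee 1 (Pete): dept_id=2 -> matches Operations
  - employee 2 (George): dept_id=3 -> matches Support
  - employee 3 (Leo): dept_id=NULL, no match -> dropped
  - employee 4 (Victor): dept_id=2 -> matches Operations
  - employee 5 (Alice): dept_id=2 -> matches Operations
  - employee 6 (Frank): dept_id=3 -> matches Support
  - employee 7 (Beth): dept_id=3 -> matches Support
So 1 of 7 rows is dropped.

SQL:
SELECT a.name, b.name AS department
FROM employees a
INNER JOIN departments b ON a.dept_id = b.id

Result:
name   | department
-------+-----------
Pete   | Operations
George | Support   
Victor | Operations
Alice  | Operations
Frank  | Support   
Beth   | Support   


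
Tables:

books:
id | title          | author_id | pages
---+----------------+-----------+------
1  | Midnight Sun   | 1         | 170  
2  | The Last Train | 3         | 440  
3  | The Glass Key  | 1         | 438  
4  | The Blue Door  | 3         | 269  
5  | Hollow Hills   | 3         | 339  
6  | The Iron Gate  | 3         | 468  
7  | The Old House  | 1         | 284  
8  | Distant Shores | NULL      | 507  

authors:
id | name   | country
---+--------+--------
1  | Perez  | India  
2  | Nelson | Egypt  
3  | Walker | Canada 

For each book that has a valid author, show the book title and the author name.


INNER JOIN keeps only books rows whose author_id matches an id in authors. Walk through each book:
  - book 1 (Midnight Sun): author_id=1 -> matches Perez
  - book 2 (The Last Train): author_id=3 -> matches Walker
  - book 3 (The Glass Key): author_id=1 -> matches Perez
  - book 4 (The Blue Door): author_id=3 -> matches Walker
  - book 5 (Hollow Hills): author_id=3 -> matches Walker
  - book 6 (The Iron Gate): author_id=3 -> matches Walker
  - book 7 (The Old House): author_id=1 -> matches Perez
  - book 8 (Distant Shores): author_id=NULL, no match -> dropped
So 1 of 8 rows is dropped.

SQL:
SELECT a.title, b.name AS author
FROM books a
INNER JOIN authors b ON a.author_id = b.id

Result:
title          | author
---------------+-------
Midnight Sun   | Perez 
The Last Train | Walker
The Glass Key  | Perez 
The Blue Door  | Walker
Hollow Hills   | Walker
The Iron Gate  | Walker
The Old House  | Perez 


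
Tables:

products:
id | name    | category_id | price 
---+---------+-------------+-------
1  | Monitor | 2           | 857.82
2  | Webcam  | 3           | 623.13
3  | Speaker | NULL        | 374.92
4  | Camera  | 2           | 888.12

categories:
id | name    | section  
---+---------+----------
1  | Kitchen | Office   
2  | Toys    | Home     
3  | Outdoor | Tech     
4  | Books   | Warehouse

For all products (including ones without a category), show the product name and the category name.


LEFT JOIN keeps every row from products (the left table); where category_id has no match in categories, the category columns become NULL. Walk through each product:
  - product 1 (Monitor): category_id=2 -> matches Toys
  - product 2 (Webcam): category_id=3 -> matches Outdoor
  - product 3 (Speaker): category_id=NULL, no match -> kept with NULL
  - product 4 (Camera): category_id=2 -> matches Toys
All 4 rows appear; 1 has NULL category.

SQL:
SELECT a.name, b.name AS category
FROM products a
LEFT JOIN categories b ON a.category_id = b.id

Result:
name    | category
--------+---------
Monitor | Toys    
Webcam  | Outdoor 
Speaker | NULL    
Camera  | Toys    


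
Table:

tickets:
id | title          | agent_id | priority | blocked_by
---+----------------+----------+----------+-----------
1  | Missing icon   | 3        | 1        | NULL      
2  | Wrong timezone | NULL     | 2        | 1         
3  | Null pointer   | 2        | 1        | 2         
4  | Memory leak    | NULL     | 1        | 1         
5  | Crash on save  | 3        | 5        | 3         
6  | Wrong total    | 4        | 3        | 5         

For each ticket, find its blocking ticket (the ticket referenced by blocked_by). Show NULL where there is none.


This is a self-join: tickets is joined to a second copy of itself, matching each row's blocked_by to another row's id. Use LEFT JOIN so rows with blocked_by=NULL are kept.
  - ticket 1 (Missing icon): blocked_by=NULL -> NULL
  - ticket 2 (Wrong timezone): blocked_by=1 -> Missing icon
  - ticket 3 (Null pointer): blocked_by=2 -> Wrong timezone
  - ticket 4 (Memory leak): blocked_by=1 -> Missing icon
  - ticket 5 (Crash on save): blocked_by=3 -> Null pointer
  - ticket 6 (Wrong total): blocked_by=5 -> Crash on save

SQL:
SELECT a.title AS item, b.title AS blocked_by
FROM tickets a
LEFT JOIN tickets b ON a.blocked_by = b.id

Result:
item           | blocked_by    
---------------+---------------
Missing icon   | NULL          
Wrong timezone | Missing icon  
Null pointer   | Wrong timezone
Memory leak    | Missing icon  
Crash on save  | Null pointer  
Wrong total    | Crash on save 


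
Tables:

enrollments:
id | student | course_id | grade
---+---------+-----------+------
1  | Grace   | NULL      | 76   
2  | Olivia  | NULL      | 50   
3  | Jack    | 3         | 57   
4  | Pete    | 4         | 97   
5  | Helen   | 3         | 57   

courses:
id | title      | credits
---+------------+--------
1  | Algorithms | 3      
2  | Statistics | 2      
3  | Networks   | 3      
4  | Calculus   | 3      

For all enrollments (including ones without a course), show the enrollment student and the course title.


LEFT JOIN keeps every row from enrollments (the left table); where course_id has no match in courses, the course columns become NULL. Walk through each enrollment:
  - enrollment 1 (Grace): course_id=NULL, no match -> kept with NULL
  - enrollment 2 (Olivia): course_id=NULL, no match -> kept with NULL
  - enrollment 3 (Jack): course_id=3 -> matches Networks
  - enrollment 4 (Pete): course_id=4 -> matches Calculus
  - enrollment 5 (Helen): course_id=3 -> matches Networks
All 5 rows appear; 2 have NULL course.

SQL:
SELECT a.student, b.title AS course
FROM enrollments a
LEFT JOIN courses b ON a.course_id = b.id

Result:
student | course  
--------+---------
Grace   | NULL    
Olivia  | NULL    
Jack    | Networks
Pete    | Calculus
Helen   | Networks


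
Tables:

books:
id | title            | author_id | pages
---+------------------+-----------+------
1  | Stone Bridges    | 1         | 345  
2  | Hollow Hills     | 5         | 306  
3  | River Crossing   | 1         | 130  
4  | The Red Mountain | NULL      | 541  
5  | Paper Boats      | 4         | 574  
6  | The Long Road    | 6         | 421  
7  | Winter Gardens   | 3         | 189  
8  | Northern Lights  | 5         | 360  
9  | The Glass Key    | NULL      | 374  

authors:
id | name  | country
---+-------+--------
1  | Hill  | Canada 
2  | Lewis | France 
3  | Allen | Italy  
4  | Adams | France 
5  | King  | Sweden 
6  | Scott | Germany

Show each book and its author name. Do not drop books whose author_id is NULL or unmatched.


LEFT JOIN keeps every row from books (the left table); where author_id has no match in authors, the author columns become NULL. Walk through each book:
  - book 1 (Stone Bridges): author_id=1 -> matches Hill
  - book 2 (Hollow Hills): author_id=5 -> matches King
  - book 3 (River Crossing): author_id=1 -> matches Hill
  - book 4 (The Red Mountain): author_id=NULL, no match -> kept with NULL
  - book 5 (Paper Boats): author_id=4 -> matches Adams
  - book 6 (The Long Road): author_id=6 -> matches Scott
  - book 7 (Winter Gardens): author_id=3 -> matches Allen
  - book 8 (Northern Lights): author_id=5 -> matches King
  - book 9 (The Glass Key): author_id=NULL, no match -> kept with NULL
All 9 rows appear; 2 have NULL author.

SQL:
SELECT a.title, b.name AS author
FROM books a
LEFT JOIN authors b ON a.author_id = b.id

Result:
title            | author
-----------------+-------
Stone Bridges    | Hill  
Hollow Hills     | King  
River Crossing   | Hill  
The Red Mountain | NULL  
Paper Boats      | Adams 
The Long Road    | Scott 
Winter Gardens   | Allen 
Northern Lights  | King  
The Glass Key    | NULL  


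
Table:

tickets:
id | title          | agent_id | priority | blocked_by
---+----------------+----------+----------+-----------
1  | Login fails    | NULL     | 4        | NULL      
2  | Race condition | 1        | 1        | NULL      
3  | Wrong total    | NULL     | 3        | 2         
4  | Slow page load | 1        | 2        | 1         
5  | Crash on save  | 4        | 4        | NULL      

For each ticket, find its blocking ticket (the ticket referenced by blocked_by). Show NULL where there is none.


This is a self-join: tickets is joined to a second copy of itself, matching each row's blocked_by to another row's id. Use LEFT JOIN so rows with blocked_by=NULL are kept.
  - ticket 1 (Login fails): blocked_by=NULL -> NULL
  - ticket 2 (Race condition): blocked_by=NULL -> NULL
  - ticket 3 (Wrong total): blocked_by=2 -> Race condition
  - ticket 4 (Slow page load): blocked_by=1 -> Login fails
  - ticket 5 (Crash on save): blocked_by=NULL -> NULL

SQL:
SELECT a.title AS item, b.title AS blocked_by
FROM tickets a
LEFT JOIN tickets b ON a.blocked_by = b.id

Result:
item           | blocked_by    
---------------+---------------
Login fails    | NULL          
Race condition | NULL          
Wrong total    | Race condition
Slow page load | Login fails   
Crash on save  | NULL          


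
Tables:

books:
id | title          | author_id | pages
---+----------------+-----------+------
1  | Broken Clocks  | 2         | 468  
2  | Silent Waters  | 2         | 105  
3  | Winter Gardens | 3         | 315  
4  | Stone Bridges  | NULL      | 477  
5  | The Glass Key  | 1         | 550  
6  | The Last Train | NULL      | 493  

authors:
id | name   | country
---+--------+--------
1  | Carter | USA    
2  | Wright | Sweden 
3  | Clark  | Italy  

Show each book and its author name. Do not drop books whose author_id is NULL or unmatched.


LEFT JOIN keeps every row from books (the left table); where author_id has no match in authors, the author columns become NULL. Walk through each book:
  - book 1 (Broken Clocks): author_id=2 -> matches Wright
  - book 2 (Silent Waters): author_id=2 -> matches Wright
  - book 3 (Winter Gardens): author_id=3 -> matches Clark
  - book 4 (Stone Bridges): author_id=NULL, no match -> kept with NULL
  - book 5 (The Glass Key): author_id=1 -> matches Carter
  - book 6 (The Last Train): author_id=NULL, no match -> kept with NULL
All 6 rows appear; 2 have NULL author.

SQL:
SELECT a.title, b.name AS author
FROM books a
LEFT JOIN authors b ON a.author_id = b.id

Result:
title          | author
---------------+-------
Broken Clocks  | Wright
Silent Waters  | Wright
Winter Gardens | Clark 
Stone Bridges  | NULL  
The Glass Key  | Carter
The Last Train | NULL  


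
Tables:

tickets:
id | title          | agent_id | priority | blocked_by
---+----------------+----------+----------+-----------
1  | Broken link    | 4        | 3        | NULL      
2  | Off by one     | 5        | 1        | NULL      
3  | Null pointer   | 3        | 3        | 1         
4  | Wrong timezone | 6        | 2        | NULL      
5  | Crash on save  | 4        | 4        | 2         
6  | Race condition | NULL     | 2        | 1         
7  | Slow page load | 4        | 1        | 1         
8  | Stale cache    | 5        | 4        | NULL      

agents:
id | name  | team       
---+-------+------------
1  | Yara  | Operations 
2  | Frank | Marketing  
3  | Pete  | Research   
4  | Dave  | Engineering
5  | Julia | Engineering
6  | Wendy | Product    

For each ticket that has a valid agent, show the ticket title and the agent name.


INNER JOIN keeps only tickets rows whose agent_id matches an id in agents. Walk through each ticket:
  - ticket 1 (Broken link): agent_id=4 -> matches Dave
  - ticket 2 (Off by one): agent_id=5 -> matches Julia
  - ticket 3 (Null pointer): agent_id=3 -> matches Pete
  - ticket 4 (Wrong timezone): agent_id=6 -> matches Wendy
  - ticket 5 (Crash on save): agent_id=4 -> matches Dave
  - ticket 6 (Race condition): agent_id=NULL, no match -> dropped
  - ticket 7 (Slow page load): agent_id=4 -> matches Dave
  - ticket 8 (Stale cache): agent_id=5 -> matches Julia
So 1 of 8 rows is dropped.

SQL:
SELECT a.title, b.name AS agent
FROM tickets a
INNER JOIN agents b ON a.agent_id = b.id

Result:
title          | agent
---------------+------
Broken link    | Dave 
Off by one     | Julia
Null pointer   | Pete 
Wrong timezone | Wendy
Crash on save  | Dave 
Slow page load | Dave 
Stale cache    | Julia


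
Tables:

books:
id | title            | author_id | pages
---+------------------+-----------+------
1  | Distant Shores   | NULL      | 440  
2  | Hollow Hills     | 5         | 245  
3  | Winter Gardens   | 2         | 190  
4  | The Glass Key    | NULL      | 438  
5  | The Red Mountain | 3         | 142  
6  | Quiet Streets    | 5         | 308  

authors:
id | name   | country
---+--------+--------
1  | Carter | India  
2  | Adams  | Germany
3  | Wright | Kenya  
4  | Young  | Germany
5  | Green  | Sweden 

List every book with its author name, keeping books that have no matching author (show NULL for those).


LEFT JOIN keeps every row from books (the left table); where author_id has no match in authors, the author columns become NULL. Walk through each book:
  - book 1 (Distant Shores): author_id=NULL, no match -> kept with NULL
  - book 2 (Hollow Hills): author_id=5 -> matches Green
  - book 3 (Winter Gardens): author_id=2 -> matches Adams
  - book 4 (The Glass Key): author_id=NULL, no match -> kept with NULL
  - book 5 (The Red Mountain): author_id=3 -> matches Wright
  - book 6 (Quiet Streets): author_id=5 -> matches Green
All 6 rows appear; 2 have NULL author.

SQL:
SELECT a.title, b.name AS author
FROM books a
LEFT JOIN authors b ON a.author_id = b.id

Result:
title            | author
-----------------+-------
Distant Shores   | NULL  
Hollow Hills     | Green 
Winter Gardens   | Adams 
The Glass Key    | NULL  
The Red Mountain | Wright
Quiet Streets    | Green 


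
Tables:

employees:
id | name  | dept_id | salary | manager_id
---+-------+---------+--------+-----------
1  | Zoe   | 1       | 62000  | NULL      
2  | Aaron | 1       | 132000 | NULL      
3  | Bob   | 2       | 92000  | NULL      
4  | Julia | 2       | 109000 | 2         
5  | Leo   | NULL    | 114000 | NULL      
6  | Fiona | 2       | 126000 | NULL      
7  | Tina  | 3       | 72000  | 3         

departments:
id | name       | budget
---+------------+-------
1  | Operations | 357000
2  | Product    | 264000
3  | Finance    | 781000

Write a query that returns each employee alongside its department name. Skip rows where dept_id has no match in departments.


INNER JOIN keeps only employees rows whose dept_id matches an id in departments. Walk through each employee:
  - employee 1 (Zoe): dept_id=1 -> matches Operations
  - employee 2 (Aaron): dept_id=1 -> matches Operations
  - employee 3 (Bob): dept_id=2 -> matches Product
  - employee 4 (Julia): dept_id=2 -> matches Product
  - employee 5 (Leo): dept_id=NULL, no match -> dropped
  - employee 6 (Fiona): dept_id=2 -> matches Product
  - employee 7 (Tina): dept_id=3 -> matches Finance
So 1 of 7 rows is dropped.

SQL:
SELECT a.name, b.name AS department
FROM employees a
INNER JOIN departments b ON a.dept_id = b.id

Result:
name  | department
------+-----------
Zoe   | Operations
Aaron | Operations
Bob   | Product   
Julia | Product   
Fiona | Product   
Tina  | Finance   


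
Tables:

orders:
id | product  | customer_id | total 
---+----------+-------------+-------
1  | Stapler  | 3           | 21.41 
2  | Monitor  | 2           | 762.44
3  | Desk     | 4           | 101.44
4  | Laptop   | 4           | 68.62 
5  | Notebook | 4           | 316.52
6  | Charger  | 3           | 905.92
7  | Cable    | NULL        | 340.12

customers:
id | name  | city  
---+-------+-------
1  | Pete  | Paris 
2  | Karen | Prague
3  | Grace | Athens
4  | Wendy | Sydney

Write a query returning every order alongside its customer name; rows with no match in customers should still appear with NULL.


LEFT JOIN keeps every row from orders (the left table); where customer_id has no match in customers, the customer columns become NULL. Walk through each order:
  - order 1 (Stapler): customer_id=3 -> matches Grace
  - order 2 (Monitor): customer_id=2 -> matches Karen
  - order 3 (Desk): customer_id=4 -> matches Wendy
  - order 4 (Laptop): customer_id=4 -> matches Wendy
  - order 5 (Notebook): customer_id=4 -> matches Wendy
  - order 6 (Charger): customer_id=3 -> matches Grace
  - order 7 (Cable): customer_id=NULL, no match -> kept with NULL
All 7 rows appear; 1 has NULL customer.

SQL:
SELECT a.product, b.name AS customer
FROM orders a
LEFT JOIN customers b ON a.customer_id = b.id

Result:
product  | customer
---------+---------
Stapler  | Grace   
Monitor  | Karen   
Desk     | Wendy   
Laptop   | Wendy   
Notebook | Wendy   
Charger  | Grace   
Cable    | NULL    


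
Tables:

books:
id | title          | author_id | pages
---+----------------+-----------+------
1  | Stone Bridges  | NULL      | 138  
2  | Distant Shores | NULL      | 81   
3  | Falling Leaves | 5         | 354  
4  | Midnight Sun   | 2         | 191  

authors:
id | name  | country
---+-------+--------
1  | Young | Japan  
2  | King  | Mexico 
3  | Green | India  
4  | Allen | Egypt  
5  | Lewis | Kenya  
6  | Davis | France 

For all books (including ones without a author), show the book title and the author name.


LEFT JOIN keeps every row from books (the left table); where author_id has no match in authors, the author columns become NULL. Walk through each book:
  - book 1 (Stone Bridges): author_id=NULL, no match -> kept with NULL
  - book 2 (Distant Shores): author_id=NULL, no match -> kept with NULL
  - book 3 (Falling Leaves): author_id=5 -> matches Lewis
  - book 4 (Midnight Sun): author_id=2 -> matches King
All 4 rows appear; 2 have NULL author.

SQL:
SELECT a.title, b.name AS author
FROM books a
LEFT JOIN authors b ON a.author_id = b.id

Result:
title          | author
---------------+-------
Stone Bridges  | NULL  
Distant Shores | NULL  
Falling Leaves | Lewis 
Midnight Sun   | King  


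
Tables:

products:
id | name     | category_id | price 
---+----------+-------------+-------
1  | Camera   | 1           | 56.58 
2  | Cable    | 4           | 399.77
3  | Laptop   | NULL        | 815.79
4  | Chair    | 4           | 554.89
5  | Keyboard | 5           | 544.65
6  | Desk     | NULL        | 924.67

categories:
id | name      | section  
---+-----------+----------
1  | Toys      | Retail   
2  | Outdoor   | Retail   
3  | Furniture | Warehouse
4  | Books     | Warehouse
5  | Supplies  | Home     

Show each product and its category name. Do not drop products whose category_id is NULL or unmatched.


LEFT JOIN keeps every row from products (the left table); where category_id has no match in categories, the category columns become NULL. Walk through each product:
  - product 1 (Camera): category_id=1 -> matches Toys
  - product 2 (Cable): category_id=4 -> matches Books
  - product 3 (Laptop): category_id=NULL, no match -> kept with NULL
  - product 4 (Chair): category_id=4 -> matches Books
  - product 5 (Keyboard): category_id=5 -> matches Supplies
  - product 6 (Desk): category_id=NULL, no match -> kept with NULL
All 6 rows appear; 2 have NULL category.

SQL:
SELECT a.name, b.name AS category
FROM products a
LEFT JOIN categories b ON a.category_id = b.id

Result:
name     | category
---------+---------
Camera   | Toys    
Cable    | Books   
Laptop   | NULL    
Chair    | Books   
Keyboard | Supplies
Desk     | NULL    


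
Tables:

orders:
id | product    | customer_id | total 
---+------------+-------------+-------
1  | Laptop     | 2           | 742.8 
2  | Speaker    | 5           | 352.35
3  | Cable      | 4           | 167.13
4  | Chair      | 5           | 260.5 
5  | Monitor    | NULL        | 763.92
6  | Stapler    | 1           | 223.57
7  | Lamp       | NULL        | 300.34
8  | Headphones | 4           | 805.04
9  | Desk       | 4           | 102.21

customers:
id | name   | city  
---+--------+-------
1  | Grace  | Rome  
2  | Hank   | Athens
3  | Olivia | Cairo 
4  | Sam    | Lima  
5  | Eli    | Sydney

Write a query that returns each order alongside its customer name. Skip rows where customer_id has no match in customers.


INNER JOIN keeps only orders rows whose customer_id matches an id in customers. Walk through each order:
  - order 1 (Laptop): customer_id=2 -> matches Hank
  - order 2 (Speaker): customer_id=5 -> matches Eli
  - order 3 (Cable): customer_id=4 -> matches Sam
  - order 4 (Chair): customer_id=5 -> matches Eli
  - order 5 (Monitor): customer_id=NULL, no match -> dropped
  - order 6 (Stapler): customer_id=1 -> matches Grace
  - order 7 (Lamp): customer_id=NULL, no match -> dropped
  - order 8 (Headphones): customer_id=4 -> matches Sam
  - order 9 (Desk): customer_id=4 -> matches Sam
So 2 of 9 rows are dropped.

SQL:
SELECT a.product, b.name AS customer
FROM orders a
INNER JOIN customers b ON a.customer_id = b.id

Result:
product    | customer
-----------+---------
Laptop     | Hank    
Speaker    | Eli     
Cable      | Sam     
Chair      | Eli     
Stapler    | Grace   
Headphones | Sam     
Desk       | Sam     


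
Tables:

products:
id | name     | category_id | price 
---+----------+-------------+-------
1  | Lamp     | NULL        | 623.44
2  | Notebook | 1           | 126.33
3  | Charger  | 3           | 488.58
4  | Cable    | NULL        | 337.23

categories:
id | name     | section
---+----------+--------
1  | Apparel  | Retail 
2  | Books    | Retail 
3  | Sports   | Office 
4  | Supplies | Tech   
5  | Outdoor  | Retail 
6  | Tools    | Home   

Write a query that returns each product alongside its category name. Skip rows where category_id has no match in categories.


INNER JOIN keeps only products rows whose category_id matches an id in categories. Walk through each product:
  - product 1 (Lamp): category_id=NULL, no match -> dropped
  - product 2 (Notebook): category_id=1 -> matches Apparel
  - product 3 (Charger): category_id=3 -> matches Sports
  - product 4 (Cable): category_id=NULL, no match -> dropped
So 2 of 4 rows are dropped.

SQL:
SELECT a.name, b.name AS category
FROM products a
INNER JOIN categories b ON a.category_id = b.id

Result:
name     | category
---------+---------
Notebook | Apparel 
Charger  | Sports  


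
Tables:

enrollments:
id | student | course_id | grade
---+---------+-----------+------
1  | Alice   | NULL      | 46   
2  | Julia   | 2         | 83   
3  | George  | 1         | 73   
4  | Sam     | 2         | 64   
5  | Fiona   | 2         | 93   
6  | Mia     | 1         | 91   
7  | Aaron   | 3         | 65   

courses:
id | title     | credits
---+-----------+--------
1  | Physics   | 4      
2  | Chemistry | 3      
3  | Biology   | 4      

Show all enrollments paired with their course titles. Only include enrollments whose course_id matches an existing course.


INNER JOIN keeps only enrollments rows whose course_id matches an id in courses. Walk through each enrollment:
  - enrollment 1 (Alice): course_id=NULL, no match -> dropped
  - enrollment 2 (Julia): course_id=2 -> matches Chemistry
  - enrollment 3 (George): course_id=1 -> matches Physics
  - enrollment 4 (Sam): course_id=2 -> matches Chemistry
  - enrollment 5 (Fiona): course_id=2 -> matches Chemistry
  - enrollment 6 (Mia): course_id=1 -> matches Physics
  - enrollment 7 (Aaron): course_id=3 -> matches Biology
So 1 of 7 rows is dropped.

SQL:
SELECT a.student, b.title AS course
FROM enrollments a
INNER JOIN courses b ON a.course_id = b.id

Result:
student | course   
--------+----------
Julia   | Chemistry
George  | Physics  
Sam     | Chemistry
Fiona   | Chemistry
Mia     | Physics  
Aaron   | Biology  


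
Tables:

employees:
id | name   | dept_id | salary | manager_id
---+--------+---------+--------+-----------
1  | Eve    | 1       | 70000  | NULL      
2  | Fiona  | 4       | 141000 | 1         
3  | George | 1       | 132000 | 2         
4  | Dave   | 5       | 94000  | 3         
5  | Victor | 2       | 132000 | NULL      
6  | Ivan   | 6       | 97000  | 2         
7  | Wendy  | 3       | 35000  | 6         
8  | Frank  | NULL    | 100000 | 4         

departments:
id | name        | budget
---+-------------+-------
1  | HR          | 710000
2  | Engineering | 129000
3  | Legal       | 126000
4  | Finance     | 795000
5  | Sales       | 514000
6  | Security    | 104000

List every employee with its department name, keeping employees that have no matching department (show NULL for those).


LEFT JOIN keeps every row from employees (the left table); where dept_id has no match in departments, the department columns become NULL. Walk through each employee:
  - employee 1 (Eve): dept_id=1 -> matches HR
  - employee 2 (Fiona): dept_id=4 -> matches Finance
  - employee 3 (George): dept_id=1 -> matches HR
  - employee 4 (Dave): dept_id=5 -> matches Sales
  - employee 5 (Victor): dept_id=2 -> matches Engineering
  - employee 6 (Ivan): dept_id=6 -> matches Security
  - employee 7 (Wendy): dept_id=3 -> matches Legal
  - employee 8 (Frank): dept_id=NULL, no match -> kept with NULL
All 8 rows appear; 1 has NULL department.

SQL:
SELECT a.name, b.name AS department
FROM employees a
LEFT JOIN departments b ON a.dept_id = b.id

Result:
name   | department 
-------+------------
Eve    | HR         
Fiona  | Finance    
George | HR         
Dave   | Sales      
Victor | Engineering
Ivan   | Security   
Wendy  | Legal      
Frank  | NULL       
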